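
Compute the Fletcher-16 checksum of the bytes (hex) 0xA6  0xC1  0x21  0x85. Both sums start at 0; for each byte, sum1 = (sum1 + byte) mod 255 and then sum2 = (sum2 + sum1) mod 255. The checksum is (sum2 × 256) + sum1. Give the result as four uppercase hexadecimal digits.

A70F

Running sums (mod 255):
  after byte 0 (0xA6): sum1=166, sum2=166
  after byte 1 (0xC1): sum1=104, sum2=15
  after byte 2 (0x21): sum1=137, sum2=152
  after byte 3 (0x85): sum1=15, sum2=167
Checksum = sum2·256 + sum1 = 167·256 + 15 = 42767 = 0xA70F.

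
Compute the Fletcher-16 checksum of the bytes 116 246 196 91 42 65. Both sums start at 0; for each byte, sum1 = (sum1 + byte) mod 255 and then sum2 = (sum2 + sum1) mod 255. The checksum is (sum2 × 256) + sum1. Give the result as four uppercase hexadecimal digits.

48F6

Running sums (mod 255):
  after byte 0 (116): sum1=116, sum2=116
  after byte 1 (246): sum1=107, sum2=223
  after byte 2 (196): sum1=48, sum2=16
  after byte 3 (91): sum1=139, sum2=155
  after byte 4 (42): sum1=181, sum2=81
  after byte 5 (65): sum1=246, sum2=72
Checksum = sum2·256 + sum1 = 72·256 + 246 = 18678 = 0x48F6.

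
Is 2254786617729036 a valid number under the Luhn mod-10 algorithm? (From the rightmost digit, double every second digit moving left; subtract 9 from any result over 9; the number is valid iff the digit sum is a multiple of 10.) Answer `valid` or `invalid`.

From the right, keep odd positions and double even positions (subtract 9 from any doubled value over 9):
  doubled (positions 2,4,...): 6 9 5 2 3 5 1 4 → sum 35
  kept (positions 1,3,...): 6 0 2 7 6 8 4 2 → sum 35
Total = 70.
70 mod 10 = 0, so the number is valid.

valid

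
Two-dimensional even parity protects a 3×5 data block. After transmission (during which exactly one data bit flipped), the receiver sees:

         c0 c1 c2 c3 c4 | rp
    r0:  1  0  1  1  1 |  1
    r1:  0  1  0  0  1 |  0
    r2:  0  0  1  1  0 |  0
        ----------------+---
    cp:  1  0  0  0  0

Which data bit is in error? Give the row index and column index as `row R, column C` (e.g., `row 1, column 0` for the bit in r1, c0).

row 0, column 1

Recompute each row's even parity and compare to rp:
  r0: data parity 0, sent rp 1 → mismatch
  r1: data parity 0, sent rp 0 → ok
  r2: data parity 0, sent rp 0 → ok
Recompute each column's even parity and compare to cp:
  c0: data parity 1, sent cp 1 → ok
  c1: data parity 1, sent cp 0 → mismatch
  c2: data parity 0, sent cp 0 → ok
  c3: data parity 0, sent cp 0 → ok
  c4: data parity 0, sent cp 0 → ok
Exactly one row (r0) and one column (c1) fail → the flipped bit is at their intersection.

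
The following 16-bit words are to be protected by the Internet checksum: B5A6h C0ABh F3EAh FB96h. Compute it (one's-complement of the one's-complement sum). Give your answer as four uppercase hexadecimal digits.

9A2B

One's-complement addition (fold any carry out of bit 15 back into bit 0):
  0xB5A6 + 0xC0AB = 0x17651 → wrap carry → 0x7652
  0x7652 + 0xF3EA = 0x16A3C → wrap carry → 0x6A3D
  0x6A3D + 0xFB96 = 0x165D3 → wrap carry → 0x65D4
One's-complement sum = 0x65D4.
Checksum = ~0x65D4 & 0xFFFF = 0x9A2B.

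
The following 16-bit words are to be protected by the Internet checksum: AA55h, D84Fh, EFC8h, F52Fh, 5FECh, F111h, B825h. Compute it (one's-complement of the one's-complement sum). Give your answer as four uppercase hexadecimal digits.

8F3D

One's-complement addition (fold any carry out of bit 15 back into bit 0):
  0xAA55 + 0xD84F = 0x182A4 → wrap carry → 0x82A5
  0x82A5 + 0xEFC8 = 0x1726D → wrap carry → 0x726E
  0x726E + 0xF52F = 0x1679D → wrap carry → 0x679E
  0x679E + 0x5FEC = 0x0C78A
  0xC78A + 0xF111 = 0x1B89B → wrap carry → 0xB89C
  0xB89C + 0xB825 = 0x170C1 → wrap carry → 0x70C2
One's-complement sum = 0x70C2.
Checksum = ~0x70C2 & 0xFFFF = 0x8F3D.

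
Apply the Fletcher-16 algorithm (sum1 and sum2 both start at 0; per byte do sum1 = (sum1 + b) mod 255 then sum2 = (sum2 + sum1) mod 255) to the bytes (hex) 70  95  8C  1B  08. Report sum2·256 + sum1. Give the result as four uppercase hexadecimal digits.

Running sums (mod 255):
  after byte 0 (70): sum1=112, sum2=112
  after byte 1 (95): sum1=6, sum2=118
  after byte 2 (8C): sum1=146, sum2=9
  after byte 3 (1B): sum1=173, sum2=182
  after byte 4 (08): sum1=181, sum2=108
Checksum = sum2·256 + sum1 = 108·256 + 181 = 27829 = 0x6CB5.

6CB5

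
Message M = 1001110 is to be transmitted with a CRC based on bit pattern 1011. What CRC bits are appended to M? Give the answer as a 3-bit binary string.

Append 3 zeros: 1001110000. Divide by 1011 (XOR where the leading bit is 1):
  pos 0: 1001 XOR 1011 = 0010
  pos 2: 1011 XOR 1011 = 0000
Remainder (last 3 bits) = 000. This is the CRC / FCS.

000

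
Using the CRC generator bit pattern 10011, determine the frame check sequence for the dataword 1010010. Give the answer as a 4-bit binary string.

Append 4 zeros: 10100100000. Divide by 10011 (XOR where the leading bit is 1):
  pos 0: 10100 XOR 10011 = 00111
  pos 2: 11110 XOR 10011 = 01101
  pos 3: 11010 XOR 10011 = 01001
  pos 4: 10010 XOR 10011 = 00001
Remainder (last 4 bits) = 0100. This is the CRC / FCS.

0100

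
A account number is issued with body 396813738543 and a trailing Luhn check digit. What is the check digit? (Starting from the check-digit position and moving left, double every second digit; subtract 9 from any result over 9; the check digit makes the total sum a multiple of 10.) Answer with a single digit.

Partial digits right→left: 3 4 5 8 3 7 3 1 8 6 9 3
Double every second digit counting from the check-digit position (so the 1st, 3rd, 5th, ... of the partial from the right).
  doubled (with −9 where >9): 6 1 6 6 7 9 → sum 35
  kept as-is: 4 8 7 1 6 3 → sum 29
Total = 35 + 29 = 64.
Check digit = (10 − (64 mod 10)) mod 10 = 6.

6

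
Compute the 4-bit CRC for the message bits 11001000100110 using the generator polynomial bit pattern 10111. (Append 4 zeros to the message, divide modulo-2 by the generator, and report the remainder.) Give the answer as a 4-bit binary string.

Append 4 zeros: 110010001001100000. Divide by 10111 (XOR where the leading bit is 1):
  pos 0: 11001 XOR 10111 = 01110
  pos 1: 11100 XOR 10111 = 01011
  pos 2: 10110 XOR 10111 = 00001
  pos 6: 10100 XOR 10111 = 00011
  pos 9: 11110 XOR 10111 = 01001
  pos 10: 10010 XOR 10111 = 00101
  pos 12: 10100 XOR 10111 = 00011
Remainder (last 4 bits) = 0110. This is the CRC / FCS.

0110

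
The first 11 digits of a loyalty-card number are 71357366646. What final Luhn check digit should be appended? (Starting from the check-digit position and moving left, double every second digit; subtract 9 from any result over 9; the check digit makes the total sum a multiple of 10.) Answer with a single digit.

6

Partial digits right→left: 6 4 6 6 6 3 7 5 3 1 7
Double every second digit counting from the check-digit position (so the 1st, 3rd, 5th, ... of the partial from the right).
  doubled (with −9 where >9): 3 3 3 5 6 5 → sum 25
  kept as-is: 4 6 3 5 1 → sum 19
Total = 25 + 19 = 44.
Check digit = (10 − (44 mod 10)) mod 10 = 6.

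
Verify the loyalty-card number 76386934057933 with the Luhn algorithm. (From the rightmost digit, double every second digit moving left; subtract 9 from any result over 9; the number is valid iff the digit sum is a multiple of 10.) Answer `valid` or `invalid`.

From the right, keep odd positions and double even positions (subtract 9 from any doubled value over 9):
  doubled (positions 2,4,...): 6 5 0 6 3 6 5 → sum 31
  kept (positions 1,3,...): 3 9 5 4 9 8 6 → sum 44
Total = 75.
75 mod 10 = 5, so the number is invalid.

invalid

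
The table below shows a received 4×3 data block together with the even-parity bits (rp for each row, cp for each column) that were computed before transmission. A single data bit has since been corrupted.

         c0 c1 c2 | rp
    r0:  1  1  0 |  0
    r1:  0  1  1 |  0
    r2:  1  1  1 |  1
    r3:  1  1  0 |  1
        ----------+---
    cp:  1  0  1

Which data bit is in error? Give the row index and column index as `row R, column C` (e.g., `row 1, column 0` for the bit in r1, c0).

row 3, column 2

Recompute each row's even parity and compare to rp:
  r0: data parity 0, sent rp 0 → ok
  r1: data parity 0, sent rp 0 → ok
  r2: data parity 1, sent rp 1 → ok
  r3: data parity 0, sent rp 1 → mismatch
Recompute each column's even parity and compare to cp:
  c0: data parity 1, sent cp 1 → ok
  c1: data parity 0, sent cp 0 → ok
  c2: data parity 0, sent cp 1 → mismatch
Exactly one row (r3) and one column (c2) fail → the flipped bit is at their intersection.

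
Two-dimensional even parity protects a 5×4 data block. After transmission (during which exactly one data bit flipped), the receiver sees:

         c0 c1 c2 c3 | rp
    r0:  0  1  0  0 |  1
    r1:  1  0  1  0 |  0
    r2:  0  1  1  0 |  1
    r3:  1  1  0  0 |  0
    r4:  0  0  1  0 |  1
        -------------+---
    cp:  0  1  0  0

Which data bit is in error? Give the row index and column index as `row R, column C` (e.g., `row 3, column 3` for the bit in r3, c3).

Recompute each row's even parity and compare to rp:
  r0: data parity 1, sent rp 1 → ok
  r1: data parity 0, sent rp 0 → ok
  r2: data parity 0, sent rp 1 → mismatch
  r3: data parity 0, sent rp 0 → ok
  r4: data parity 1, sent rp 1 → ok
Recompute each column's even parity and compare to cp:
  c0: data parity 0, sent cp 0 → ok
  c1: data parity 1, sent cp 1 → ok
  c2: data parity 1, sent cp 0 → mismatch
  c3: data parity 0, sent cp 0 → ok
Exactly one row (r2) and one column (c2) fail → the flipped bit is at their intersection.

row 2, column 2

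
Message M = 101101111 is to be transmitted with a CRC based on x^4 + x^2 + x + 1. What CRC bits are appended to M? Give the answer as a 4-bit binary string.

0001

Append 4 zeros: 1011011110000. Divide by 10111 (XOR where the leading bit is 1):
  pos 0: 10110 XOR 10111 = 00001
  pos 4: 11111 XOR 10111 = 01000
  pos 5: 10000 XOR 10111 = 00111
  pos 7: 11100 XOR 10111 = 01011
  pos 8: 10110 XOR 10111 = 00001
Remainder (last 4 bits) = 0001. This is the CRC / FCS.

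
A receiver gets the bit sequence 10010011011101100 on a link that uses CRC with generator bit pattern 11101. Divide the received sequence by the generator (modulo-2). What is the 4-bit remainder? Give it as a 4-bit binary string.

0010

Modulo-2 division of 10010011011101100 by 11101:
  pos 0: 10010 XOR 11101 = 01111
  pos 1: 11110 XOR 11101 = 00011
  pos 4: 11110 XOR 11101 = 00011
  pos 7: 11111 XOR 11101 = 00010
  pos 10: 10011 XOR 11101 = 01110
  pos 11: 11100 XOR 11101 = 00001
Remainder = 0010 (nonzero — an error is detected).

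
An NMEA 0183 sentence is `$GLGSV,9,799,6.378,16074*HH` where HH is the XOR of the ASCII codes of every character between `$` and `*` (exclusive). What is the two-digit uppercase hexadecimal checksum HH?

57

XOR the ASCII codes of the payload characters:
  'G' = 0x47 → acc = 0x47
  'L' = 0x4C → acc = 0x0B
  'G' = 0x47 → acc = 0x4C
  'S' = 0x53 → acc = 0x1F
  'V' = 0x56 → acc = 0x49
  ',' = 0x2C → acc = 0x65
  '9' = 0x39 → acc = 0x5C
  ',' = 0x2C → acc = 0x70
  '7' = 0x37 → acc = 0x47
  '9' = 0x39 → acc = 0x7E
  '9' = 0x39 → acc = 0x47
  ',' = 0x2C → acc = 0x6B
  '6' = 0x36 → acc = 0x5D
  '.' = 0x2E → acc = 0x73
  '3' = 0x33 → acc = 0x40
  '7' = 0x37 → acc = 0x77
  '8' = 0x38 → acc = 0x4F
  ',' = 0x2C → acc = 0x63
  '1' = 0x31 → acc = 0x52
  '6' = 0x36 → acc = 0x64
  '0' = 0x30 → acc = 0x54
  '7' = 0x37 → acc = 0x63
  '4' = 0x34 → acc = 0x57
Checksum = 0x57.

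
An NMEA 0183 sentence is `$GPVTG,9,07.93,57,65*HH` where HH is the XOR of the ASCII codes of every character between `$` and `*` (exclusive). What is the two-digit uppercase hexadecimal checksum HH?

XOR the ASCII codes of the payload characters:
  'G' = 0x47 → acc = 0x47
  'P' = 0x50 → acc = 0x17
  'V' = 0x56 → acc = 0x41
  'T' = 0x54 → acc = 0x15
  'G' = 0x47 → acc = 0x52
  ',' = 0x2C → acc = 0x7E
  '9' = 0x39 → acc = 0x47
  ',' = 0x2C → acc = 0x6B
  '0' = 0x30 → acc = 0x5B
  '7' = 0x37 → acc = 0x6C
  '.' = 0x2E → acc = 0x42
  '9' = 0x39 → acc = 0x7B
  '3' = 0x33 → acc = 0x48
  ',' = 0x2C → acc = 0x64
  '5' = 0x35 → acc = 0x51
  '7' = 0x37 → acc = 0x66
  ',' = 0x2C → acc = 0x4A
  '6' = 0x36 → acc = 0x7C
  '5' = 0x35 → acc = 0x49
Checksum = 0x49.

49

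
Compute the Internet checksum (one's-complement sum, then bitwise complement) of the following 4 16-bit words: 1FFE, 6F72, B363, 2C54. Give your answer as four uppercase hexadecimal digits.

One's-complement addition (fold any carry out of bit 15 back into bit 0):
  0x1FFE + 0x6F72 = 0x08F70
  0x8F70 + 0xB363 = 0x142D3 → wrap carry → 0x42D4
  0x42D4 + 0x2C54 = 0x06F28
One's-complement sum = 0x6F28.
Checksum = ~0x6F28 & 0xFFFF = 0x90D7.

90D7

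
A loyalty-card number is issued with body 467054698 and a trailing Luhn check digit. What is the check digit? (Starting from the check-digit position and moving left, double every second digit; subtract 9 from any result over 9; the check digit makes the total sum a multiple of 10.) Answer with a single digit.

Partial digits right→left: 8 9 6 4 5 0 7 6 4
Double every second digit counting from the check-digit position (so the 1st, 3rd, 5th, ... of the partial from the right).
  doubled (with −9 where >9): 7 3 1 5 8 → sum 24
  kept as-is: 9 4 0 6 → sum 19
Total = 24 + 19 = 43.
Check digit = (10 − (43 mod 10)) mod 10 = 7.

7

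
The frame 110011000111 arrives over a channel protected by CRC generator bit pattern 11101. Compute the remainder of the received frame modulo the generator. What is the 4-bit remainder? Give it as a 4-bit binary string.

1101

Modulo-2 division of 110011000111 by 11101:
  pos 0: 11001 XOR 11101 = 00100
  pos 2: 10010 XOR 11101 = 01111
  pos 3: 11110 XOR 11101 = 00011
  pos 6: 11011 XOR 11101 = 00110
Remainder = 1101 (nonzero — an error is detected).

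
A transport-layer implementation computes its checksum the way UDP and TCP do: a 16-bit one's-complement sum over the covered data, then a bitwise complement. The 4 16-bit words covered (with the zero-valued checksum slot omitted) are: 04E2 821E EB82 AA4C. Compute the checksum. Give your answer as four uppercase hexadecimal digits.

E32F

One's-complement addition (fold any carry out of bit 15 back into bit 0):
  0x04E2 + 0x821E = 0x08700
  0x8700 + 0xEB82 = 0x17282 → wrap carry → 0x7283
  0x7283 + 0xAA4C = 0x11CCF → wrap carry → 0x1CD0
One's-complement sum = 0x1CD0.
Checksum = ~0x1CD0 & 0xFFFF = 0xE32F.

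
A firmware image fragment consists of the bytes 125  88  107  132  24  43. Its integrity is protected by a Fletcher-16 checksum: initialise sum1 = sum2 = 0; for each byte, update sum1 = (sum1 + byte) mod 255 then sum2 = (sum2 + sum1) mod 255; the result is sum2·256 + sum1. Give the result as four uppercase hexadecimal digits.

Running sums (mod 255):
  after byte 0 (125): sum1=125, sum2=125
  after byte 1 (88): sum1=213, sum2=83
  after byte 2 (107): sum1=65, sum2=148
  after byte 3 (132): sum1=197, sum2=90
  after byte 4 (24): sum1=221, sum2=56
  after byte 5 (43): sum1=9, sum2=65
Checksum = sum2·256 + sum1 = 65·256 + 9 = 16649 = 0x4109.

4109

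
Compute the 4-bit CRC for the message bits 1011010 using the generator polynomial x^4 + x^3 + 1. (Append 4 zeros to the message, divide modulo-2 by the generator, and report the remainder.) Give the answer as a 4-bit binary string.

1000

Append 4 zeros: 10110100000. Divide by 11001 (XOR where the leading bit is 1):
  pos 0: 10110 XOR 11001 = 01111
  pos 1: 11111 XOR 11001 = 00110
  pos 3: 11000 XOR 11001 = 00001
Remainder (last 4 bits) = 1000. This is the CRC / FCS.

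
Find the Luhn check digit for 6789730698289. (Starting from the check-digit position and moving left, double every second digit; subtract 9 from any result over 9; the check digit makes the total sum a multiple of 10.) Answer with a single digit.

2

Partial digits right→left: 9 8 2 8 9 6 0 3 7 9 8 7 6
Double every second digit counting from the check-digit position (so the 1st, 3rd, 5th, ... of the partial from the right).
  doubled (with −9 where >9): 9 4 9 0 5 7 3 → sum 37
  kept as-is: 8 8 6 3 9 7 → sum 41
Total = 37 + 41 = 78.
Check digit = (10 − (78 mod 10)) mod 10 = 2.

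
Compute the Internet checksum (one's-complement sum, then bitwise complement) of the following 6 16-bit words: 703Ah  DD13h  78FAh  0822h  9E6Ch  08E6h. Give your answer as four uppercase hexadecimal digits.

8A42

One's-complement addition (fold any carry out of bit 15 back into bit 0):
  0x703A + 0xDD13 = 0x14D4D → wrap carry → 0x4D4E
  0x4D4E + 0x78FA = 0x0C648
  0xC648 + 0x0822 = 0x0CE6A
  0xCE6A + 0x9E6C = 0x16CD6 → wrap carry → 0x6CD7
  0x6CD7 + 0x08E6 = 0x075BD
One's-complement sum = 0x75BD.
Checksum = ~0x75BD & 0xFFFF = 0x8A42.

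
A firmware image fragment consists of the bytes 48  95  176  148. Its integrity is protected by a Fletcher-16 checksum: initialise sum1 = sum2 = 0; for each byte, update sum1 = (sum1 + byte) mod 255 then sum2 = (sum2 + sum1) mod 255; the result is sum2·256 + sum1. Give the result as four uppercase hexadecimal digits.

D4D4

Running sums (mod 255):
  after byte 0 (48): sum1=48, sum2=48
  after byte 1 (95): sum1=143, sum2=191
  after byte 2 (176): sum1=64, sum2=0
  after byte 3 (148): sum1=212, sum2=212
Checksum = sum2·256 + sum1 = 212·256 + 212 = 54484 = 0xD4D4.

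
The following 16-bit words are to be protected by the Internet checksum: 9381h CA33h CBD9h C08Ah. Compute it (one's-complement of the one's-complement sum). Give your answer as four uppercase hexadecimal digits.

One's-complement addition (fold any carry out of bit 15 back into bit 0):
  0x9381 + 0xCA33 = 0x15DB4 → wrap carry → 0x5DB5
  0x5DB5 + 0xCBD9 = 0x1298E → wrap carry → 0x298F
  0x298F + 0xC08A = 0x0EA19
One's-complement sum = 0xEA19.
Checksum = ~0xEA19 & 0xFFFF = 0x15E6.

15E6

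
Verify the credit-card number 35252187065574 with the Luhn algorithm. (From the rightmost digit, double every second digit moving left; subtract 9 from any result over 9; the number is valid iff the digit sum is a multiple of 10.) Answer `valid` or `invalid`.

valid

From the right, keep odd positions and double even positions (subtract 9 from any doubled value over 9):
  doubled (positions 2,4,...): 5 1 0 7 4 4 6 → sum 27
  kept (positions 1,3,...): 4 5 6 7 1 5 5 → sum 33
Total = 60.
60 mod 10 = 0, so the number is valid.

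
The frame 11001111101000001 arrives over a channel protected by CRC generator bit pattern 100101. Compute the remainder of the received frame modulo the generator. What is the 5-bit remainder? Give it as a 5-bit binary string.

Modulo-2 division of 11001111101000001 by 100101:
  pos 0: 110011 XOR 100101 = 010110
  pos 1: 101101 XOR 100101 = 001000
  pos 3: 100011 XOR 100101 = 000110
  pos 6: 110010 XOR 100101 = 010111
  pos 7: 101110 XOR 100101 = 001011
  pos 9: 101100 XOR 100101 = 001001
  pos 11: 100101 XOR 100101 = 000000
Remainder = 00000 (zero — the frame passes the CRC check).

00000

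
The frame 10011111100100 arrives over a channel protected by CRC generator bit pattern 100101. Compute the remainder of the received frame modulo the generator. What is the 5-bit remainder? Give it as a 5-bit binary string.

Modulo-2 division of 10011111100100 by 100101:
  pos 0: 100111 XOR 100101 = 000010
  pos 4: 101110 XOR 100101 = 001011
  pos 6: 101101 XOR 100101 = 001000
  pos 8: 100000 XOR 100101 = 000101
Remainder = 00101 (nonzero — an error is detected).

00101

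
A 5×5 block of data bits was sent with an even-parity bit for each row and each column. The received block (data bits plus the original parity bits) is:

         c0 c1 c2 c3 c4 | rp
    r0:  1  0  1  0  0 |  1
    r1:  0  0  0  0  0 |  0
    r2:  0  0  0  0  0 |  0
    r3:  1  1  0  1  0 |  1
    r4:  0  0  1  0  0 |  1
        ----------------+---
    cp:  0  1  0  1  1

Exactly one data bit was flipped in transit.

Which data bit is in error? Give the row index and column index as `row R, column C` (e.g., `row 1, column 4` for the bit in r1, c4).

Recompute each row's even parity and compare to rp:
  r0: data parity 0, sent rp 1 → mismatch
  r1: data parity 0, sent rp 0 → ok
  r2: data parity 0, sent rp 0 → ok
  r3: data parity 1, sent rp 1 → ok
  r4: data parity 1, sent rp 1 → ok
Recompute each column's even parity and compare to cp:
  c0: data parity 0, sent cp 0 → ok
  c1: data parity 1, sent cp 1 → ok
  c2: data parity 0, sent cp 0 → ok
  c3: data parity 1, sent cp 1 → ok
  c4: data parity 0, sent cp 1 → mismatch
Exactly one row (r0) and one column (c4) fail → the flipped bit is at their intersection.

row 0, column 4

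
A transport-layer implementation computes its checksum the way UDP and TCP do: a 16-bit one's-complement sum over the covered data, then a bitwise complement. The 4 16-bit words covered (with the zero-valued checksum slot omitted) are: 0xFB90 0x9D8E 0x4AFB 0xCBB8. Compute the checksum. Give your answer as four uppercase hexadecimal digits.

502C

One's-complement addition (fold any carry out of bit 15 back into bit 0):
  0xFB90 + 0x9D8E = 0x1991E → wrap carry → 0x991F
  0x991F + 0x4AFB = 0x0E41A
  0xE41A + 0xCBB8 = 0x1AFD2 → wrap carry → 0xAFD3
One's-complement sum = 0xAFD3.
Checksum = ~0xAFD3 & 0xFFFF = 0x502C.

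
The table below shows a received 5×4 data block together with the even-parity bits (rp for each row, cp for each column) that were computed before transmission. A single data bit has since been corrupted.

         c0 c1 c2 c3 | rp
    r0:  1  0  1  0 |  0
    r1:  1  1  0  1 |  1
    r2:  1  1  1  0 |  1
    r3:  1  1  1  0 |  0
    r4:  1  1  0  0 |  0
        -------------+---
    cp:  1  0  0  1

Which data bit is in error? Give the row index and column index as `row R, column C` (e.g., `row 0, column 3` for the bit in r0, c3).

Recompute each row's even parity and compare to rp:
  r0: data parity 0, sent rp 0 → ok
  r1: data parity 1, sent rp 1 → ok
  r2: data parity 1, sent rp 1 → ok
  r3: data parity 1, sent rp 0 → mismatch
  r4: data parity 0, sent rp 0 → ok
Recompute each column's even parity and compare to cp:
  c0: data parity 1, sent cp 1 → ok
  c1: data parity 0, sent cp 0 → ok
  c2: data parity 1, sent cp 0 → mismatch
  c3: data parity 1, sent cp 1 → ok
Exactly one row (r3) and one column (c2) fail → the flipped bit is at their intersection.

row 3, column 2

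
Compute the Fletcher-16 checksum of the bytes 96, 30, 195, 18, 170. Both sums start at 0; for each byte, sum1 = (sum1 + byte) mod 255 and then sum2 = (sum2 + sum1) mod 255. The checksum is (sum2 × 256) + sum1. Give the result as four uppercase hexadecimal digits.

Running sums (mod 255):
  after byte 0 (96): sum1=96, sum2=96
  after byte 1 (30): sum1=126, sum2=222
  after byte 2 (195): sum1=66, sum2=33
  after byte 3 (18): sum1=84, sum2=117
  after byte 4 (170): sum1=254, sum2=116
Checksum = sum2·256 + sum1 = 116·256 + 254 = 29950 = 0x74FE.

74FE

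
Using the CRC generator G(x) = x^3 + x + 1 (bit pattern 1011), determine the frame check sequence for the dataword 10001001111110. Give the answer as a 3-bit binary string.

Append 3 zeros: 10001001111110000. Divide by 1011 (XOR where the leading bit is 1):
  pos 0: 1000 XOR 1011 = 0011
  pos 2: 1110 XOR 1011 = 0101
  pos 3: 1010 XOR 1011 = 0001
  pos 6: 1111 XOR 1011 = 0100
  pos 7: 1001 XOR 1011 = 0010
  pos 9: 1011 XOR 1011 = 0000
Remainder (last 3 bits) = 000. This is the CRC / FCS.

000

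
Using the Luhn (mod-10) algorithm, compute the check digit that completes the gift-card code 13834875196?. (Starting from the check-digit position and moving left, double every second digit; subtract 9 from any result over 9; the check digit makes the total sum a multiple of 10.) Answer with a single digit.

5

Partial digits right→left: 6 9 1 5 7 8 4 3 8 3 1
Double every second digit counting from the check-digit position (so the 1st, 3rd, 5th, ... of the partial from the right).
  doubled (with −9 where >9): 3 2 5 8 7 2 → sum 27
  kept as-is: 9 5 8 3 3 → sum 28
Total = 27 + 28 = 55.
Check digit = (10 − (55 mod 10)) mod 10 = 5.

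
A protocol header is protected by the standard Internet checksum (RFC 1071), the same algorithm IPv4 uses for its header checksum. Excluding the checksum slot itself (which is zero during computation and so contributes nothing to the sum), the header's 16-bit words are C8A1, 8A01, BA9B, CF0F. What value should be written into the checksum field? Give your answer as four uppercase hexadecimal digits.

One's-complement addition (fold any carry out of bit 15 back into bit 0):
  0xC8A1 + 0x8A01 = 0x152A2 → wrap carry → 0x52A3
  0x52A3 + 0xBA9B = 0x10D3E → wrap carry → 0x0D3F
  0x0D3F + 0xCF0F = 0x0DC4E
One's-complement sum = 0xDC4E.
Checksum = ~0xDC4E & 0xFFFF = 0x23B1.

23B1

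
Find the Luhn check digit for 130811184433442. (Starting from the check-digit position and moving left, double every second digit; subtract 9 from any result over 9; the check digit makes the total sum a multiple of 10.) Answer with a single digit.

7

Partial digits right→left: 2 4 4 3 3 4 4 8 1 1 1 8 0 3 1
Double every second digit counting from the check-digit position (so the 1st, 3rd, 5th, ... of the partial from the right).
  doubled (with −9 where >9): 4 8 6 8 2 2 0 2 → sum 32
  kept as-is: 4 3 4 8 1 8 3 → sum 31
Total = 32 + 31 = 63.
Check digit = (10 − (63 mod 10)) mod 10 = 7.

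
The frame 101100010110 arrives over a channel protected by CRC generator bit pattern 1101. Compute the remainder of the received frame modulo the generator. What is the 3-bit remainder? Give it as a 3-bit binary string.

Modulo-2 division of 101100010110 by 1101:
  pos 0: 1011 XOR 1101 = 0110
  pos 1: 1100 XOR 1101 = 0001
  pos 4: 1001 XOR 1101 = 0100
  pos 5: 1000 XOR 1101 = 0101
  pos 6: 1011 XOR 1101 = 0110
  pos 7: 1101 XOR 1101 = 0000
Remainder = 000 (zero — the frame passes the CRC check).

000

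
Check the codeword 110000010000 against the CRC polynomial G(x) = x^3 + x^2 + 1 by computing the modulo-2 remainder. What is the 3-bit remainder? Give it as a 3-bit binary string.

101

Modulo-2 division of 110000010000 by 1101:
  pos 0: 1100 XOR 1101 = 0001
  pos 3: 1000 XOR 1101 = 0101
  pos 4: 1011 XOR 1101 = 0110
  pos 5: 1100 XOR 1101 = 0001
  pos 8: 1000 XOR 1101 = 0101
Remainder = 101 (nonzero — an error is detected).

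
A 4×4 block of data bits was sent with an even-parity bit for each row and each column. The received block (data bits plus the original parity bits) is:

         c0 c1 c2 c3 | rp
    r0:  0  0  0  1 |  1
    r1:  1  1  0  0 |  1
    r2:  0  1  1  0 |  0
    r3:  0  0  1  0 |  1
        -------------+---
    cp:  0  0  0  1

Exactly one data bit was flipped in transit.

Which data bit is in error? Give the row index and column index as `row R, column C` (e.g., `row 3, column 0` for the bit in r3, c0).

row 1, column 0

Recompute each row's even parity and compare to rp:
  r0: data parity 1, sent rp 1 → ok
  r1: data parity 0, sent rp 1 → mismatch
  r2: data parity 0, sent rp 0 → ok
  r3: data parity 1, sent rp 1 → ok
Recompute each column's even parity and compare to cp:
  c0: data parity 1, sent cp 0 → mismatch
  c1: data parity 0, sent cp 0 → ok
  c2: data parity 0, sent cp 0 → ok
  c3: data parity 1, sent cp 1 → ok
Exactly one row (r1) and one column (c0) fail → the flipped bit is at their intersection.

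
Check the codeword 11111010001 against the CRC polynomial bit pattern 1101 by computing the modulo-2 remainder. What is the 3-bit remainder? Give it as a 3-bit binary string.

Modulo-2 division of 11111010001 by 1101:
  pos 0: 1111 XOR 1101 = 0010
  pos 2: 1010 XOR 1101 = 0111
  pos 3: 1111 XOR 1101 = 0010
  pos 5: 1000 XOR 1101 = 0101
  pos 6: 1010 XOR 1101 = 0111
  pos 7: 1111 XOR 1101 = 0010
Remainder = 010 (nonzero — an error is detected).

010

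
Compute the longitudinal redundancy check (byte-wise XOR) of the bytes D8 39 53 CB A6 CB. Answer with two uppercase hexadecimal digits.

14

XOR the bytes together:
  start with 0xD8
  0xD8 ⊕ 0x39 = 0xE1
  0xE1 ⊕ 0x53 = 0xB2
  0xB2 ⊕ 0xCB = 0x79
  0x79 ⊕ 0xA6 = 0xDF
  0xDF ⊕ 0xCB = 0x14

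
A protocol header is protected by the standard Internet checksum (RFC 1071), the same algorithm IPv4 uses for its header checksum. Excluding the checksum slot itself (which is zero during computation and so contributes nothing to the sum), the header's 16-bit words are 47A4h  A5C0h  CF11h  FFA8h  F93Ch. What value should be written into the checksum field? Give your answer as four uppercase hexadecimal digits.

One's-complement addition (fold any carry out of bit 15 back into bit 0):
  0x47A4 + 0xA5C0 = 0x0ED64
  0xED64 + 0xCF11 = 0x1BC75 → wrap carry → 0xBC76
  0xBC76 + 0xFFA8 = 0x1BC1E → wrap carry → 0xBC1F
  0xBC1F + 0xF93C = 0x1B55B → wrap carry → 0xB55C
One's-complement sum = 0xB55C.
Checksum = ~0xB55C & 0xFFFF = 0x4AA3.

4AA3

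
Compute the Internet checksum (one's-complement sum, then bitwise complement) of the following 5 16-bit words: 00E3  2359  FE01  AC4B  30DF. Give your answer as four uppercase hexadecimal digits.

0097

One's-complement addition (fold any carry out of bit 15 back into bit 0):
  0x00E3 + 0x2359 = 0x0243C
  0x243C + 0xFE01 = 0x1223D → wrap carry → 0x223E
  0x223E + 0xAC4B = 0x0CE89
  0xCE89 + 0x30DF = 0x0FF68
One's-complement sum = 0xFF68.
Checksum = ~0xFF68 & 0xFFFF = 0x0097.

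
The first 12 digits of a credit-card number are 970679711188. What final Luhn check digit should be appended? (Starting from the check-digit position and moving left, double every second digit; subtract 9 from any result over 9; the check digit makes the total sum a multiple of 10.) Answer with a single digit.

0

Partial digits right→left: 8 8 1 1 1 7 9 7 6 0 7 9
Double every second digit counting from the check-digit position (so the 1st, 3rd, 5th, ... of the partial from the right).
  doubled (with −9 where >9): 7 2 2 9 3 5 → sum 28
  kept as-is: 8 1 7 7 0 9 → sum 32
Total = 28 + 32 = 60.
Check digit = (10 − (60 mod 10)) mod 10 = 0.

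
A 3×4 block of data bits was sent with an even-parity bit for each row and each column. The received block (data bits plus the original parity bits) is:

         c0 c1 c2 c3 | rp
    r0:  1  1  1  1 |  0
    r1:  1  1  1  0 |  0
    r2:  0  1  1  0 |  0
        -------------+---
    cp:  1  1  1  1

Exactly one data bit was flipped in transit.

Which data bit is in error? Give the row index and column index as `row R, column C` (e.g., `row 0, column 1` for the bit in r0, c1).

Recompute each row's even parity and compare to rp:
  r0: data parity 0, sent rp 0 → ok
  r1: data parity 1, sent rp 0 → mismatch
  r2: data parity 0, sent rp 0 → ok
Recompute each column's even parity and compare to cp:
  c0: data parity 0, sent cp 1 → mismatch
  c1: data parity 1, sent cp 1 → ok
  c2: data parity 1, sent cp 1 → ok
  c3: data parity 1, sent cp 1 → ok
Exactly one row (r1) and one column (c0) fail → the flipped bit is at their intersection.

row 1, column 0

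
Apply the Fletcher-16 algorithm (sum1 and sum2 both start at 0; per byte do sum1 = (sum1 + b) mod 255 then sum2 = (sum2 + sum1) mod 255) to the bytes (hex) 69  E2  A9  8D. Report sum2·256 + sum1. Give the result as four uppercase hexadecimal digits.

Running sums (mod 255):
  after byte 0 (69): sum1=105, sum2=105
  after byte 1 (E2): sum1=76, sum2=181
  after byte 2 (A9): sum1=245, sum2=171
  after byte 3 (8D): sum1=131, sum2=47
Checksum = sum2·256 + sum1 = 47·256 + 131 = 12163 = 0x2F83.

2F83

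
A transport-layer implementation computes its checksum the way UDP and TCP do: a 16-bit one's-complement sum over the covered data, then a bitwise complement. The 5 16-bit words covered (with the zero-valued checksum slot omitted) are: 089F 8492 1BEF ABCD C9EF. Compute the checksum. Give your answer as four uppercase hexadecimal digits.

E121

One's-complement addition (fold any carry out of bit 15 back into bit 0):
  0x089F + 0x8492 = 0x08D31
  0x8D31 + 0x1BEF = 0x0A920
  0xA920 + 0xABCD = 0x154ED → wrap carry → 0x54EE
  0x54EE + 0xC9EF = 0x11EDD → wrap carry → 0x1EDE
One's-complement sum = 0x1EDE.
Checksum = ~0x1EDE & 0xFFFF = 0xE121.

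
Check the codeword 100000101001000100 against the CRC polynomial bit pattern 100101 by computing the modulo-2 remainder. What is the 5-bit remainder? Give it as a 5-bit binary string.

00000

Modulo-2 division of 100000101001000100 by 100101:
  pos 0: 100000 XOR 100101 = 000101
  pos 3: 101101 XOR 100101 = 001000
  pos 5: 100000 XOR 100101 = 000101
  pos 8: 101100 XOR 100101 = 001001
  pos 10: 100101 XOR 100101 = 000000
Remainder = 00000 (zero — the frame passes the CRC check).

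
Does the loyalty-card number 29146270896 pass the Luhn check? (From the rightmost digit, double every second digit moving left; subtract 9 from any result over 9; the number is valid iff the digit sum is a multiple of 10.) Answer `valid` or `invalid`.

valid

From the right, keep odd positions and double even positions (subtract 9 from any doubled value over 9):
  doubled (positions 2,4,...): 9 0 4 8 9 → sum 30
  kept (positions 1,3,...): 6 8 7 6 1 2 → sum 30
Total = 60.
60 mod 10 = 0, so the number is valid.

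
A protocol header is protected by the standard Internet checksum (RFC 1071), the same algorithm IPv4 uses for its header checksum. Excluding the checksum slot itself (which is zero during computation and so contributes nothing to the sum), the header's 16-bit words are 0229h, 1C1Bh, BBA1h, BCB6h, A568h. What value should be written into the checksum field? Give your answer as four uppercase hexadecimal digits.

C3FA

One's-complement addition (fold any carry out of bit 15 back into bit 0):
  0x0229 + 0x1C1B = 0x01E44
  0x1E44 + 0xBBA1 = 0x0D9E5
  0xD9E5 + 0xBCB6 = 0x1969B → wrap carry → 0x969C
  0x969C + 0xA568 = 0x13C04 → wrap carry → 0x3C05
One's-complement sum = 0x3C05.
Checksum = ~0x3C05 & 0xFFFF = 0xC3FA.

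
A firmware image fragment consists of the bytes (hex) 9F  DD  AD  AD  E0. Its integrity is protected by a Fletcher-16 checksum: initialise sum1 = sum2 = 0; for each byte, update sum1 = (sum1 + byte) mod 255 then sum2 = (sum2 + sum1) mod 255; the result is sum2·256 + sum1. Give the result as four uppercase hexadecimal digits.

Running sums (mod 255):
  after byte 0 (9F): sum1=159, sum2=159
  after byte 1 (DD): sum1=125, sum2=29
  after byte 2 (AD): sum1=43, sum2=72
  after byte 3 (AD): sum1=216, sum2=33
  after byte 4 (E0): sum1=185, sum2=218
Checksum = sum2·256 + sum1 = 218·256 + 185 = 55993 = 0xDAB9.

DAB9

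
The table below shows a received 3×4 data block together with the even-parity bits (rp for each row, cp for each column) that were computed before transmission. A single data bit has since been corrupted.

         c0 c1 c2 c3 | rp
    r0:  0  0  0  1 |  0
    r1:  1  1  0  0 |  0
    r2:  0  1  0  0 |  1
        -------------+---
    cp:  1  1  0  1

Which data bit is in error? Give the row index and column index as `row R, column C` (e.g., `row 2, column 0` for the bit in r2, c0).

row 0, column 1

Recompute each row's even parity and compare to rp:
  r0: data parity 1, sent rp 0 → mismatch
  r1: data parity 0, sent rp 0 → ok
  r2: data parity 1, sent rp 1 → ok
Recompute each column's even parity and compare to cp:
  c0: data parity 1, sent cp 1 → ok
  c1: data parity 0, sent cp 1 → mismatch
  c2: data parity 0, sent cp 0 → ok
  c3: data parity 1, sent cp 1 → ok
Exactly one row (r0) and one column (c1) fail → the flipped bit is at their intersection.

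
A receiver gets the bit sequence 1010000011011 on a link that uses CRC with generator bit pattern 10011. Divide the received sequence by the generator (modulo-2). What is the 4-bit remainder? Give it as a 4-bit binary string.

Modulo-2 division of 1010000011011 by 10011:
  pos 0: 10100 XOR 10011 = 00111
  pos 2: 11100 XOR 10011 = 01111
  pos 3: 11110 XOR 10011 = 01101
  pos 4: 11011 XOR 10011 = 01000
  pos 5: 10001 XOR 10011 = 00010
  pos 8: 10011 XOR 10011 = 00000
Remainder = 0000 (zero — the frame passes the CRC check).

0000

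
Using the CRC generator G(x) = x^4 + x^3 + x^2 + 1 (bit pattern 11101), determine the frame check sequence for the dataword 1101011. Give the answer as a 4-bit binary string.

0111

Append 4 zeros: 11010110000. Divide by 11101 (XOR where the leading bit is 1):
  pos 0: 11010 XOR 11101 = 00111
  pos 2: 11111 XOR 11101 = 00010
  pos 5: 10000 XOR 11101 = 01101
  pos 6: 11010 XOR 11101 = 00111
Remainder (last 4 bits) = 0111. This is the CRC / FCS.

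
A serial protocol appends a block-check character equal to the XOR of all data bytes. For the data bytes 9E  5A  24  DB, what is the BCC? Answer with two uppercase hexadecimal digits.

XOR the bytes together:
  start with 0x9E
  0x9E ⊕ 0x5A = 0xC4
  0xC4 ⊕ 0x24 = 0xE0
  0xE0 ⊕ 0xDB = 0x3B

3B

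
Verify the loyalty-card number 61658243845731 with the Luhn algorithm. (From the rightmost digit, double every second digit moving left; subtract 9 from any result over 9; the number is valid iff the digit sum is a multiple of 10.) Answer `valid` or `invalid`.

invalid

From the right, keep odd positions and double even positions (subtract 9 from any doubled value over 9):
  doubled (positions 2,4,...): 6 1 7 8 7 3 3 → sum 35
  kept (positions 1,3,...): 1 7 4 3 2 5 1 → sum 23
Total = 58.
58 mod 10 = 8, so the number is invalid.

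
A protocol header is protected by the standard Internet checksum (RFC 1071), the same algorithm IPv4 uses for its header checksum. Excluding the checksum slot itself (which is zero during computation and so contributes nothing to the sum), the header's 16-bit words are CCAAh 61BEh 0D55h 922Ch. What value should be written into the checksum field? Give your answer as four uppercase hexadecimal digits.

3215

One's-complement addition (fold any carry out of bit 15 back into bit 0):
  0xCCAA + 0x61BE = 0x12E68 → wrap carry → 0x2E69
  0x2E69 + 0x0D55 = 0x03BBE
  0x3BBE + 0x922C = 0x0CDEA
One's-complement sum = 0xCDEA.
Checksum = ~0xCDEA & 0xFFFF = 0x3215.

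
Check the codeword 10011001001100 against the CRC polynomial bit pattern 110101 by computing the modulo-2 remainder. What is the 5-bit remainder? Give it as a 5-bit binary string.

00000

Modulo-2 division of 10011001001100 by 110101:
  pos 0: 100110 XOR 110101 = 010011
  pos 1: 100110 XOR 110101 = 010011
  pos 2: 100111 XOR 110101 = 010010
  pos 3: 100100 XOR 110101 = 010001
  pos 4: 100010 XOR 110101 = 010111
  pos 5: 101111 XOR 110101 = 011010
  pos 6: 110101 XOR 110101 = 000000
Remainder = 00000 (zero — the frame passes the CRC check).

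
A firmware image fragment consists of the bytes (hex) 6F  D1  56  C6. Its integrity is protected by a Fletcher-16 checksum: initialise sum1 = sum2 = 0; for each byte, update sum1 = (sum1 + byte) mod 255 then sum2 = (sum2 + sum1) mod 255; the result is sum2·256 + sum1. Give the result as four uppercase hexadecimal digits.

Running sums (mod 255):
  after byte 0 (6F): sum1=111, sum2=111
  after byte 1 (D1): sum1=65, sum2=176
  after byte 2 (56): sum1=151, sum2=72
  after byte 3 (C6): sum1=94, sum2=166
Checksum = sum2·256 + sum1 = 166·256 + 94 = 42590 = 0xA65E.

A65E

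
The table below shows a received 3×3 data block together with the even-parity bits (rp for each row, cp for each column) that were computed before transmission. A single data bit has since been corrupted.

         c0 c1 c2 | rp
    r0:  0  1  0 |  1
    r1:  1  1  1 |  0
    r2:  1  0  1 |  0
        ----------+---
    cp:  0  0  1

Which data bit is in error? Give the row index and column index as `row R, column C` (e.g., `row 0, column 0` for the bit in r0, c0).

row 1, column 2

Recompute each row's even parity and compare to rp:
  r0: data parity 1, sent rp 1 → ok
  r1: data parity 1, sent rp 0 → mismatch
  r2: data parity 0, sent rp 0 → ok
Recompute each column's even parity and compare to cp:
  c0: data parity 0, sent cp 0 → ok
  c1: data parity 0, sent cp 0 → ok
  c2: data parity 0, sent cp 1 → mismatch
Exactly one row (r1) and one column (c2) fail → the flipped bit is at their intersection.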